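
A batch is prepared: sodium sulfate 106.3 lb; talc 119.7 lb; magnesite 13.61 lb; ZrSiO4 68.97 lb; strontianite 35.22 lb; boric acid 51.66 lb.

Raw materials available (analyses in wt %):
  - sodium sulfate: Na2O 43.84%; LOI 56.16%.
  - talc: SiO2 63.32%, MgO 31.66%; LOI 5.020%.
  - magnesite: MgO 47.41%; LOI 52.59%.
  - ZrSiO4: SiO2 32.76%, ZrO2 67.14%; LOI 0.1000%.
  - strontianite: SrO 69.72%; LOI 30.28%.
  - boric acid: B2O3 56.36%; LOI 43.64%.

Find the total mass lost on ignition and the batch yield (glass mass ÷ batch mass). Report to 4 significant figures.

Working values are shown rounded off to 4 significant figures in the printout; all internal work maintains full precision from first step to last — each reported value takes just one rounding. The derived quantities are recomputed at exact precision (the yield, LOI, six oxide percentages, net glass mass, the totals) using the weight values per 289.3 lb of glass, exactly as printed in question or answer.
LOI of each material in turn:
  sodium sulfate: 106.3 × 0.5616 = 59.70 lb
  talc: 119.7 × 0.05020 = 6.009 lb
  magnesite: 13.61 × 0.5259 = 7.157 lb
  ZrSiO4: 68.97 × 0.001000 = 0.06897 lb
  strontianite: 35.22 × 0.3028 = 10.66 lb
  boric acid: 51.66 × 0.4364 = 22.54 lb
Total LOI = 106.1 lb
Glass = batch − LOI = 395.5 − 106.1 = 289.3 lb

LOI loss = 106.1 lb; glass = 289.3 lb; yield = 73.16%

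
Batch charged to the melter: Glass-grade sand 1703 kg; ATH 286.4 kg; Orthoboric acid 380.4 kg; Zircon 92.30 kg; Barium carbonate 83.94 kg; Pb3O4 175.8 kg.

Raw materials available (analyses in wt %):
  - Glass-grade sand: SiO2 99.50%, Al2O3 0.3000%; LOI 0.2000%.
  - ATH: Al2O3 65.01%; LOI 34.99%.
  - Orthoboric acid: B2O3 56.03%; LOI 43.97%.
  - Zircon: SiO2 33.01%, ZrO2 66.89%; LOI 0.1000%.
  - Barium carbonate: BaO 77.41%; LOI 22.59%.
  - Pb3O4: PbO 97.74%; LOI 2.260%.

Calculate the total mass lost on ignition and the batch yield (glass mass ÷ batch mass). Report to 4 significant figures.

LOI loss = 293.9 kg; glass = 2428 kg; yield = 89.20%

The intermediate values are printed rounded off to 4 significant digits as written. Exact precision is kept throughout. Every reported number carries a single rounding — all derived quantities, which include ignition loss, net glass mass, the yield, the six compositions, totals, are recomputed in exact precision, as set out in either problem or answer, from the batch weights for 2428 kg of glass.
Loss on ignition, line by line:
  Glass-grade sand: 1703 × 0.002000 = 3.406 kg
  ATH: 286.4 × 0.3499 = 100.2 kg
  Orthoboric acid: 380.4 × 0.4397 = 167.3 kg
  Zircon: 92.30 × 0.001000 = 0.09230 kg
  Barium carbonate: 83.94 × 0.2259 = 18.96 kg
  Pb3O4: 175.8 × 0.02260 = 3.973 kg
Total LOI = 293.9 kg
Glass = batch − LOI = 2722 − 293.9 = 2428 kg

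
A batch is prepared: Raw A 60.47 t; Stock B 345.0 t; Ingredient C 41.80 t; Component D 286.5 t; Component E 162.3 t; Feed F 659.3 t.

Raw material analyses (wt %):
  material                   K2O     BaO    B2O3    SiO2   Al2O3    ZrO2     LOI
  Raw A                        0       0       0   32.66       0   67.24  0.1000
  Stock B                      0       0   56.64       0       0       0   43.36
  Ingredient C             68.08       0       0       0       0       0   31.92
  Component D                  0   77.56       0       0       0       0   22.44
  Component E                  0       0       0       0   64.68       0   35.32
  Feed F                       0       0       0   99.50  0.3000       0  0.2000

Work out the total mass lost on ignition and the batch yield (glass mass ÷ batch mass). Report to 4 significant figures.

Exact precision is kept in all steps — rounding to four significant figures extends to each working value as printed. Each reported value is rounded once only. Derived quantities, which include ignition loss, six oxide percentages, the yield, glass mass, the totals, are computed in full precision, as they appear in problem or answer, from the batch weights per 1269 t of glass.
Per-material ignition loss:
  Raw A: 60.47 × 0.001000 = 0.06047 t
  Stock B: 345.0 × 0.4336 = 149.6 t
  Ingredient C: 41.80 × 0.3192 = 13.34 t
  Component D: 286.5 × 0.2244 = 64.29 t
  Component E: 162.3 × 0.3532 = 57.32 t
  Feed F: 659.3 × 0.002000 = 1.319 t
Total LOI = 285.9 t
Glass = batch − LOI = 1555 − 285.9 = 1269 t

LOI loss = 285.9 t; glass = 1269 t; yield = 81.62%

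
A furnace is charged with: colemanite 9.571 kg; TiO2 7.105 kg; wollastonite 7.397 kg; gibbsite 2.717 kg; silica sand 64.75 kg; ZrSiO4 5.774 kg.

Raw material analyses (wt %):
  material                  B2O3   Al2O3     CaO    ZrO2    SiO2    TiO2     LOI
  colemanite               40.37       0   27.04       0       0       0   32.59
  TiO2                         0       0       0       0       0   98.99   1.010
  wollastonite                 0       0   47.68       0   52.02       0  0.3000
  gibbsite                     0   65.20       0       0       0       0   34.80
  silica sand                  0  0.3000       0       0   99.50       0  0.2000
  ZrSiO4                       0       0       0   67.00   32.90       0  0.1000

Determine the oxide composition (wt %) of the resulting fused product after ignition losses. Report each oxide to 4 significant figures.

Mid-chain values appear rounded off to 4 significant digits when written out; each numeric step runs at full precision through every step — exactly one rounding goes into every reported value. The derived quantities (ignition loss, yield, the six compositions, totals, glass mass) are rebuilt using the weight values for 93.02 kg of glass at full float precision, exactly as printed in problem or answer.
Oxide-by-oxide delivered mass:
  B2O3: 9.571·0.4037 = 3.864 kg
  Al2O3: 2.717·0.6520 + 64.75·0.003000 = 1.966 kg
  CaO: 9.571·0.2704 + 7.397·0.4768 = 6.115 kg
  ZrO2: 5.774·0.6700 = 3.869 kg
  SiO2: 7.397·0.5202 + 64.75·0.9950 + 5.774·0.3290 = 70.17 kg
  TiO2: 7.105·0.9899 = 7.033 kg
LOI: 9.571·0.3259 + 7.105·0.01010 + 7.397·0.003000 + 2.717·0.3480 + 64.75·0.002000 + 5.774·0.001000 = 4.294 kg
Glass mass = batch − LOI = 97.31 − 4.294 = 93.02 kg (= the summed oxide contributions)
percent by weight: oxide/glass ×100

Glass mass = 93.02 kg (batch 97.31 − LOI 4.294).
Composition: B2O3 4.154%, Al2O3 2.113%, CaO 6.574%, ZrO2 4.159%, SiO2 75.44%, TiO2 7.561%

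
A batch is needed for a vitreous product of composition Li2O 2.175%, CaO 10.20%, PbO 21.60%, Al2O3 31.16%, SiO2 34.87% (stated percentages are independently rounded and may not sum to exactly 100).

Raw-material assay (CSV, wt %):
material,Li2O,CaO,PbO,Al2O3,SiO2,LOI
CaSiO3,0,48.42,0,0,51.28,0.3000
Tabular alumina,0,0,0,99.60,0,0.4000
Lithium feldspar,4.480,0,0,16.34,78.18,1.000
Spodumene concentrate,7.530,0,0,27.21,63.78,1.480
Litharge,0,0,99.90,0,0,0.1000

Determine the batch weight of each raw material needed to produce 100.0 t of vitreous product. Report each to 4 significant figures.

The whole derivation holds full float precision through the solve — values along the way are displayed, with 4-significant-digit rounding, as written. Every reported value undergoes a single rounding — the derived quantities are rebuilt in full float precision (the totals, LOI, glass mass, yield, the five compositions) from the batch weights at 100.0 t of glass as set out in problem or answer.
Target oxide masses per 100.0 t vitreous product:
  Li2O: 2.175% × 100.0 = 2.175 t
  CaO: 10.20% × 100.0 = 10.20 t
  PbO: 21.60% × 100.0 = 21.60 t
  Al2O3: 31.16% × 100.0 = 31.16 t
  SiO2: 34.87% × 100.0 = 34.87 t
Verifying the oxide balance given the weights on record, under the basis named above (sums match the target masses modulo rounding of the values):
  Li2O: 14.03·0.04480 + 20.54·0.07530 = 2.175 t (target 2.175 t)
  CaO: 21.07·0.4842 = 10.20 t (target 10.20 t)
  PbO: 21.62·0.9990 = 21.60 t (target 21.60 t)
  Al2O3: 23.37·0.9960 + 14.03·0.1634 + 20.54·0.2721 = 31.16 t (target 31.16 t)
  SiO2: 21.07·0.5128 + 14.03·0.7818 + 20.54·0.6378 = 34.87 t (target 34.87 t)
Mass balance on the glass: Σ batch − LOI loss = 100.0 t (the Σ of target masses is 100.0 t; against the stated basis, 100.0 t — rounding explains the deltas).
Summing the batch: Σ batch = 100.6 t; ignition loss, Σ(batch × LOI) = 0.6226 t; yield: glass divided by total = 99.38%.

Batch per 100.0 t vitreous product:
  CaSiO3: 21.07 t
  Tabular alumina: 23.37 t
  Lithium feldspar: 14.03 t
  Spodumene concentrate: 20.54 t
  Litharge: 21.62 t
Total batch = 100.6 t; LOI loss = 0.6226 t; yield = 99.38%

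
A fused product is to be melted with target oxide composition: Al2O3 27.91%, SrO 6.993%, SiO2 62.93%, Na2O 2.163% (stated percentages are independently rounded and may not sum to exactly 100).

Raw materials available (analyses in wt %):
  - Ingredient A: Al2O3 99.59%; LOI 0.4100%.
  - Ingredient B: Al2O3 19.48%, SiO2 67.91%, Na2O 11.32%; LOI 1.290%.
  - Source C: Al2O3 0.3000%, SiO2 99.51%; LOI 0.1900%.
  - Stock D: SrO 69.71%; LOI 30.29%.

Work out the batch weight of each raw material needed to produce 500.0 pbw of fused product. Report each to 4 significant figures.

Batch per 500.0 pbw fused product:
  Ingredient A: 120.7 pbw
  Ingredient B: 95.54 pbw
  Source C: 251.0 pbw
  Stock D: 50.16 pbw
Total batch = 517.4 pbw; LOI loss = 17.40 pbw; yield = 96.64%

In-progress results are shown, rounded to four significant figures, at each printed step — all internal work carries full precision end to end. Exactly one rounding is applied to every reported result; all derived quantities, including the yield, totals, LOI, four oxide percentages, net glass mass, are recomputed using the weight values on 500.0 pbw of glass at exact precision, as they appear in the problem or the answer.
Target oxide masses per 500.0 pbw fused product:
  Al2O3: 27.91% × 500.0 = 139.6 pbw
  SrO: 6.993% × 500.0 = 34.97 pbw
  SiO2: 62.93% × 500.0 = 314.6 pbw
  Na2O: 2.163% × 500.0 = 10.82 pbw
Verifying the oxide balance working from each reported weight, under the basis named above (summed amounts equal target values once rounding is allowed for):
  Al2O3: 120.7·0.9959 + 95.54·0.1948 + 251.0·0.003000 = 139.6 pbw (target 139.6 pbw)
  SrO: 50.16·0.6971 = 34.97 pbw (target 34.97 pbw)
  SiO2: 95.54·0.6791 + 251.0·0.9951 = 314.7 pbw (target 314.6 pbw)
  Na2O: 95.54·0.1132 = 10.82 pbw (target 10.82 pbw)
Mass balance on the glass: batch Σ − ignition loss = 500.0 pbw (targets for the oxides total 500.0 pbw; against the stated basis, 500.0 pbw — a pure rounding effect).
Batch total: Σ batch = 517.4 pbw; loss to ignition Σ batch·LOI = 17.40 pbw; yield = glass ÷ total batch = 96.64%.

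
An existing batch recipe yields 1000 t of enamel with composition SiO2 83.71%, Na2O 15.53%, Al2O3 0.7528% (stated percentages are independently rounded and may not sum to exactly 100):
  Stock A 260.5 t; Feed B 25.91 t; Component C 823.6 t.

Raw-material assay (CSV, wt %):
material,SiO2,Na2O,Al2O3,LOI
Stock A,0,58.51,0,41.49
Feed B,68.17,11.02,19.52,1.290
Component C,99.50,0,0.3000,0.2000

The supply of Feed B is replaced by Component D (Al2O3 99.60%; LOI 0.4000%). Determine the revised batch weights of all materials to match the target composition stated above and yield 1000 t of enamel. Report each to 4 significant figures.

The whole derivation holds exact precision end to end — intermediates appear rounded to 4 significant figures as written. Every reported value is rounded just once. All derived quantities (glass mass, three oxide percentages, totals, ignition loss, yield) are recomputed from the weighed amounts at 1000 t of glass at exact precision, as written in the problem or the answer.
Oxide-by-oxide targets in 1000 t enamel:
  SiO2: 83.71% × 1000 = 837.1 t
  Na2O: 15.53% × 1000 = 155.3 t
  Al2O3: 0.7528% × 1000 = 7.528 t
Per-oxide balance check per the reported batch figures, for the quoted basis mass (oxide sums agree with the targets modulo rounding of the values):
  SiO2: 841.3·0.9950 = 837.1 t (target 837.1 t)
  Na2O: 265.4·0.5851 = 155.3 t (target 155.3 t)
  Al2O3: 5.024·0.9960 + 841.3·0.003000 = 7.528 t (target 7.528 t)
Glass mass check: net batch after ignition = 999.9 t (per-oxide target masses sum to 999.9 t; versus the stated basis of 1000 t — rounding explains the deltas).
Summing the batch: Σ batch = 1112 t; ignition loss, Σ(batch × LOI) = 111.8 t; yield: glass divided by total = 89.94%.

Revised batch per 1000 t enamel:
  Stock A: 265.4 t
  Component D: 5.024 t
  Component C: 841.3 t
Total batch = 1112 t; LOI loss = 111.8 t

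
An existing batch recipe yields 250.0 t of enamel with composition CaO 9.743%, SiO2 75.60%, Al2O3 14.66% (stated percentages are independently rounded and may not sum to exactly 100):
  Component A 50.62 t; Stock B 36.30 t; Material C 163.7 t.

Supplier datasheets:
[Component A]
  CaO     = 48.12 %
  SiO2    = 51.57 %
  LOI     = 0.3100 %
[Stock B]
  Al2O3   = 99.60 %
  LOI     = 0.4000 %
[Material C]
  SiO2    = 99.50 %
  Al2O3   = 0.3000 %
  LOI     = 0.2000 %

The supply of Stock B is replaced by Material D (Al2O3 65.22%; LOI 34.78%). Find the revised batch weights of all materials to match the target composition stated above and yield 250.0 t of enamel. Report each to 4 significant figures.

Revised batch per 250.0 t enamel:
  Component A: 50.62 t
  Material D: 55.44 t
  Material C: 163.7 t
Total batch = 269.8 t; LOI loss = 19.77 t

Every computation holds full precision throughout. In-progress results are printed with 4-significant-digit rounding at each printed step. Exactly one rounding is applied to every reported result — the derived quantities (glass mass, totals, the three compositions, the yield, ignition loss) are re-derived in full precision using the weight values on 250.0 t of glass as quoted within either problem or answer.
Per-oxide target masses for 250.0 t enamel:
  CaO: 9.743% × 250.0 = 24.36 t
  SiO2: 75.60% × 250.0 = 189.0 t
  Al2O3: 14.66% × 250.0 = 36.65 t
A balance pass over the oxides, given the weights on record, versus the basis set out (each sum matches its target mass exact up to rounding of places):
  CaO: 50.62·0.4812 = 24.36 t (target 24.36 t)
  SiO2: 50.62·0.5157 + 163.7·0.9950 = 189.0 t (target 189.0 t)
  Al2O3: 55.44·0.6522 + 163.7·0.003000 = 36.65 t (target 36.65 t)
Glass-mass sanity pass: total batch − LOI = 250.0 t (the Σ of target masses is 250.0 t; with the basis standing at 250.0 t — a pure rounding effect).
Summing the batch: Σ batch = 269.8 t; LOI removed, Σ of batch·LOI: 19.77 t; glass ÷ batch gives a yield of 92.67%.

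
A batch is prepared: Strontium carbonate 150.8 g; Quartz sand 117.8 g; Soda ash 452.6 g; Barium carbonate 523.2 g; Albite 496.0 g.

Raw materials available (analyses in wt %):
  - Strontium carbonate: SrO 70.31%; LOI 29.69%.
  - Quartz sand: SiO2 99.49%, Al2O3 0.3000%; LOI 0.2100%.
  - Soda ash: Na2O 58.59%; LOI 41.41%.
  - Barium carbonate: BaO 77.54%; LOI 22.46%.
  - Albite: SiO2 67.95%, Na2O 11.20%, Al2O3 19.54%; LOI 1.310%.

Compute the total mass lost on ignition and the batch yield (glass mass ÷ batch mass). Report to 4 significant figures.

LOI loss = 356.4 g; glass = 1384 g; yield = 79.52%

All internal work keeps full precision throughout — mid-chain values are shown, rounded to 4 significant figures, between the steps; every reported figure takes a single rounding; all derived quantities are recomputed in full precision (the totals, glass mass, the yield, the five compositions, ignition loss) from the weighed amounts at 1384 g of glass as written in the problem or answer text.
Loss on ignition, line by line:
  Strontium carbonate: 150.8 × 0.2969 = 44.77 g
  Quartz sand: 117.8 × 0.002100 = 0.2474 g
  Soda ash: 452.6 × 0.4141 = 187.4 g
  Barium carbonate: 523.2 × 0.2246 = 117.5 g
  Albite: 496.0 × 0.01310 = 6.498 g
Total LOI = 356.4 g
Glass = batch − LOI = 1740 − 356.4 = 1384 g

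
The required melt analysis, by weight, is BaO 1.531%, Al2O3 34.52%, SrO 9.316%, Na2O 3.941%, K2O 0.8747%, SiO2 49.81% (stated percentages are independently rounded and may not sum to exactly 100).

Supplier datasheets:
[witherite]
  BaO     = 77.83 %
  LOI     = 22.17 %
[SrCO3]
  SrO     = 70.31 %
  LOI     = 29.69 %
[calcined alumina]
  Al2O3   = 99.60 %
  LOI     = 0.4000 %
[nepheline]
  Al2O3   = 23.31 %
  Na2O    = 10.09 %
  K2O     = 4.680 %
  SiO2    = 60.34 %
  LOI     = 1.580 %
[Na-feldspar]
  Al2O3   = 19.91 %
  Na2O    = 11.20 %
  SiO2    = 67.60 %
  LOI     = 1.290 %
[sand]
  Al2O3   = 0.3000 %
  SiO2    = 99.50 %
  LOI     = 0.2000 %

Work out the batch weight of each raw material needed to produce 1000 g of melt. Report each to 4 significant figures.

Batch per 1000 g melt:
  witherite: 19.67 g
  SrCO3: 132.5 g
  calcined alumina: 265.4 g
  nepheline: 186.9 g
  Na-feldspar: 183.5 g
  sand: 262.6 g
Total batch = 1051 g; LOI loss = 50.61 g; yield = 95.18%

In-progress results are printed rounded to four significant digits in the printout. The whole derivation maintains exact precision at all times. Exactly one rounding is applied to each reported figure; the derived quantities, which include LOI, the six compositions, net glass mass, the totals, the yield, are computed at full precision, exactly as printed in either problem or answer, from the batch weights for 1000 g of glass.
Target oxide masses per 1000 g melt:
  BaO: 1.531% × 1000 = 15.31 g
  Al2O3: 34.52% × 1000 = 345.2 g
  SrO: 9.316% × 1000 = 93.16 g
  Na2O: 3.941% × 1000 = 39.41 g
  K2O: 0.8747% × 1000 = 8.747 g
  SiO2: 49.81% × 1000 = 498.1 g
Checking each oxide sum on the weights just shown, under the basis named above (sum by sum, the targets are met up to rounding of the answer):
  BaO: 19.67·0.7783 = 15.31 g (target 15.31 g)
  Al2O3: 265.4·0.9960 + 186.9·0.2331 + 183.5·0.1991 + 262.6·0.003000 = 345.2 g (target 345.2 g)
  SrO: 132.5·0.7031 = 93.16 g (target 93.16 g)
  Na2O: 186.9·0.1009 + 183.5·0.1120 = 39.41 g (target 39.41 g)
  K2O: 186.9·0.04680 = 8.747 g (target 8.747 g)
  SiO2: 186.9·0.6034 + 183.5·0.6760 + 262.6·0.9950 = 498.1 g (target 498.1 g)
Glass-mass bookkeeping: total charge less LOI = 1000 g (the targets, summed, come to 999.9 g; with the basis standing at 1000 g — gaps are rounding artifacts).
Summing the batch: Σ batch = 1051 g; Σ batch·LOI gives LOI loss = 50.61 g; yield: glass divided by total = 95.18%.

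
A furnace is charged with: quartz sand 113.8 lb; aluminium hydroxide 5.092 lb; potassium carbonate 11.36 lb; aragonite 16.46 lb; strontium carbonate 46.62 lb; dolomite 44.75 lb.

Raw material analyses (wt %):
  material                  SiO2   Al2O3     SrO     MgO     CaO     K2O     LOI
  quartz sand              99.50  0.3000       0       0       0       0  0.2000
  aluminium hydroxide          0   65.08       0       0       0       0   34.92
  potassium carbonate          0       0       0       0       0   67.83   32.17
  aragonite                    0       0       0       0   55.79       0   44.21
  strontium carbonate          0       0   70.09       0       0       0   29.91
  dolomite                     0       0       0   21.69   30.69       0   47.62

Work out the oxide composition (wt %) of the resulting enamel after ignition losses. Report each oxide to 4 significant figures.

Glass mass = 189.9 lb (batch 238.1 − LOI 48.19).
Composition: SiO2 59.63%, Al2O3 1.925%, SrO 17.21%, MgO 5.112%, CaO 12.07%, K2O 4.058%

Values along the way are shown rounded to four significant figures within the worked lines; the working math runs at full precision throughout. Exactly one rounding is applied to each reported figure; all derived quantities (LOI, net glass mass, the totals, yield, the six compositions) are carried starting from the weights at 189.9 lb of glass in full precision as they appear in the problem or the answer.
Delivered oxide masses:
  SiO2: 113.8·0.9950 = 113.2 lb
  Al2O3: 113.8·0.003000 + 5.092·0.6508 = 3.655 lb
  SrO: 46.62·0.7009 = 32.68 lb
  MgO: 44.75·0.2169 = 9.706 lb
  CaO: 16.46·0.5579 + 44.75·0.3069 = 22.92 lb
  K2O: 11.36·0.6783 = 7.705 lb
LOI: 113.8·0.002000 + 5.092·0.3492 + 11.36·0.3217 + 16.46·0.4421 + 46.62·0.2991 + 44.75·0.4762 = 48.19 lb
The glass mass, total less LOI, = 238.1 − 48.19 = 189.9 lb (equal to the oxide-mass sum)
wt % = 100 × oxide mass / glass mass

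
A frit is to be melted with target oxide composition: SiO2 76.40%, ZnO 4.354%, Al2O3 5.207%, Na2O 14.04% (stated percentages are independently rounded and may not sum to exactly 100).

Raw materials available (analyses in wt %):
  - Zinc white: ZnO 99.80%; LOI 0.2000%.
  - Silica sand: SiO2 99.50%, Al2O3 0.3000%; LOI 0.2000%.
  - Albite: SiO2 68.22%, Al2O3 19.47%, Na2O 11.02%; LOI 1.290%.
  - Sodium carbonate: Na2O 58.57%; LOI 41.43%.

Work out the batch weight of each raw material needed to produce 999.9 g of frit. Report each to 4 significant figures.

Batch per 999.9 g frit:
  Zinc white: 43.62 g
  Silica sand: 590.7 g
  Albite: 258.3 g
  Sodium carbonate: 191.1 g
Total batch = 1084 g; LOI loss = 83.77 g; yield = 92.27%

Intermediates are displayed rounded to four significant digits within the worked lines; full float precision is carried at each step. Each reported value is rounded a single time; derived quantities are carried starting from the weights on 999.9 g of glass in full float precision (glass mass, totals, ignition loss, the yield, four oxide percentages), exactly as printed in the question or the answer.
Oxide-by-oxide targets in 999.9 g frit:
  SiO2: 76.40% × 999.9 = 763.9 g
  ZnO: 4.354% × 999.9 = 43.54 g
  Al2O3: 5.207% × 999.9 = 52.06 g
  Na2O: 14.04% × 999.9 = 140.4 g
Per-oxide balance check working from each reported weight, for the quoted basis mass (oxide sums agree with the targets net of answer rounding effects):
  SiO2: 590.7·0.9950 + 258.3·0.6822 = 764.0 g (target 763.9 g)
  ZnO: 43.62·0.9980 = 43.53 g (target 43.54 g)
  Al2O3: 590.7·0.003000 + 258.3·0.1947 = 52.06 g (target 52.06 g)
  Na2O: 258.3·0.1102 + 191.1·0.5857 = 140.4 g (target 140.4 g)
Glass mass check: batch Σ − ignition loss = 999.9 g (the targets, summed, come to 999.9 g; versus the stated basis of 999.9 g — rounding explains the deltas).
Whole-batch sum: Σ batch = 1084 g; LOI loss = Σ batch·LOI = 83.77 g; as yield: glass ÷ batch → 92.27%.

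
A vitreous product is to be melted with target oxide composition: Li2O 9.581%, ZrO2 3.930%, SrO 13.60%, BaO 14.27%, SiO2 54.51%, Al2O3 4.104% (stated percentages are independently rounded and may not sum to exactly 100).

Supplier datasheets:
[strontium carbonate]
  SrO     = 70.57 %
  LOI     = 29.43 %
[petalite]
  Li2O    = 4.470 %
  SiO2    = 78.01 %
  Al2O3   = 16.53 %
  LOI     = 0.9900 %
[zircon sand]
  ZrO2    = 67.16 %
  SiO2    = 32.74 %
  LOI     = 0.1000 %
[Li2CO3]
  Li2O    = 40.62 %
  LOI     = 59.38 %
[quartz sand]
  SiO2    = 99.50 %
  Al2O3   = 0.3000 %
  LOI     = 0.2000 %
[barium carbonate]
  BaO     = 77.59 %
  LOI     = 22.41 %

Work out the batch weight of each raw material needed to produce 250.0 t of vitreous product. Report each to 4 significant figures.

Every computation keeps exact precision through the solve; mid-chain values are displayed rounded to 4 significant figures across the worked steps; each reported value undergoes a single rounding. The derived quantities (glass mass, six oxide percentages, ignition loss, the totals, yield) are computed using the weight values at 250.0 t of glass in full float precision, precisely as stated by the question or the answer.
Per-oxide target masses for 250.0 t vitreous product:
  Li2O: 9.581% × 250.0 = 23.95 t
  ZrO2: 3.930% × 250.0 = 9.825 t
  SrO: 13.60% × 250.0 = 34.00 t
  BaO: 14.27% × 250.0 = 35.67 t
  SiO2: 54.51% × 250.0 = 136.3 t
  Al2O3: 4.104% × 250.0 = 10.26 t
Balance tally, oxide-wise, working from each reported weight, for the quoted basis mass (target by target, the sums agree given rounding of the digits):
  Li2O: 60.53·0.04470 + 52.31·0.4062 = 23.95 t (target 23.95 t)
  ZrO2: 14.63·0.6716 = 9.826 t (target 9.825 t)
  SrO: 48.18·0.7057 = 34.00 t (target 34.00 t)
  BaO: 45.98·0.7759 = 35.68 t (target 35.67 t)
  SiO2: 60.53·0.7801 + 14.63·0.3274 + 84.69·0.9950 = 136.3 t (target 136.3 t)
  Al2O3: 60.53·0.1653 + 84.69·0.003000 = 10.26 t (target 10.26 t)
Glass mass check: total charge less LOI = 250.0 t (summing oxide targets gives 250.0 t; with the basis standing at 250.0 t — gaps are rounding artifacts).
Adding the batch up: Σ batch = 306.3 t; LOI loss = Σ batch·LOI = 56.33 t; as yield: glass ÷ batch → 81.61%.

Batch per 250.0 t vitreous product:
  strontium carbonate: 48.18 t
  petalite: 60.53 t
  zircon sand: 14.63 t
  Li2CO3: 52.31 t
  quartz sand: 84.69 t
  barium carbonate: 45.98 t
Total batch = 306.3 t; LOI loss = 56.33 t; yield = 81.61%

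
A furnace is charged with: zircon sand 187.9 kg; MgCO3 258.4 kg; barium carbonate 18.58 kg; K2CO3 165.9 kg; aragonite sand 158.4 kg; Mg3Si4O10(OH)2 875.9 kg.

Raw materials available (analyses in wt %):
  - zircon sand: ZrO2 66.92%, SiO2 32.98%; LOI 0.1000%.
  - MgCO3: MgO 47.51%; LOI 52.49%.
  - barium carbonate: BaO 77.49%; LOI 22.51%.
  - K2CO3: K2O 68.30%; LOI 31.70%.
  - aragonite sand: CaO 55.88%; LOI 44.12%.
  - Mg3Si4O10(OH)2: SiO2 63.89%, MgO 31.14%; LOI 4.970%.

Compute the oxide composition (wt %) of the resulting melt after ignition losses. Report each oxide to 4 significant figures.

Every computation maintains full precision through the solve — values along the way are displayed, with 4-significant-digit rounding, as written. A single rounding yields every reported figure. The derived quantities, which include the six compositions, the totals, ignition loss, net glass mass, yield, are computed at full float precision, precisely as stated by problem or answer, starting from the weights for 1359 kg of glass.
Per-oxide mass from batch:
  K2O: 165.9·0.6830 = 113.3 kg
  ZrO2: 187.9·0.6692 = 125.7 kg
  BaO: 18.58·0.7749 = 14.40 kg
  SiO2: 187.9·0.3298 + 875.9·0.6389 = 621.6 kg
  MgO: 258.4·0.4751 + 875.9·0.3114 = 395.5 kg
  CaO: 158.4·0.5588 = 88.51 kg
LOI: 187.9·0.001000 + 258.4·0.5249 + 18.58·0.2251 + 165.9·0.3170 + 158.4·0.4412 + 875.9·0.04970 = 306.0 kg
batch − LOI leaves glass = 1665 − 306.0 = 1359 kg (the oxide masses sum to this)
each oxide over glass, ×100, is wt %

Glass mass = 1359 kg (batch 1665 − LOI 306.0).
Composition: K2O 8.337%, ZrO2 9.252%, BaO 1.059%, SiO2 45.74%, MgO 29.10%, CaO 6.513%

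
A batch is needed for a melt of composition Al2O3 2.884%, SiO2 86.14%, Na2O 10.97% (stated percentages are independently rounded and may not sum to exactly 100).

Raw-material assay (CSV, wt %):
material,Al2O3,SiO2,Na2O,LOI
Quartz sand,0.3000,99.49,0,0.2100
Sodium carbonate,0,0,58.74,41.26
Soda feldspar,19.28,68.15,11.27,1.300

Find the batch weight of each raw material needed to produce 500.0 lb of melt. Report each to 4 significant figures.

Batch per 500.0 lb melt:
  Quartz sand: 385.8 lb
  Sodium carbonate: 80.18 lb
  Soda feldspar: 68.79 lb
Total batch = 534.8 lb; LOI loss = 34.79 lb; yield = 93.50%

Each numeric step holds full float precision at every stage — the intermediate values are printed, rounded to four significant digits, in the working. Every reported number is rounded a single time; derived quantities, which include yield, the totals, three oxide percentages, net glass mass, LOI, are rebuilt at exact precision, as they appear in the problem or the answer, from the weighed amounts on 500.0 lb of glass.
Per-oxide target masses for 500.0 lb melt:
  Al2O3: 2.884% × 500.0 = 14.42 lb
  SiO2: 86.14% × 500.0 = 430.7 lb
  Na2O: 10.97% × 500.0 = 54.85 lb
Sums-versus-targets review working from each reported weight, per the basis as stated (sums match the target masses net of answer rounding effects):
  Al2O3: 385.8·0.003000 + 68.79·0.1928 = 14.42 lb (target 14.42 lb)
  SiO2: 385.8·0.9949 + 68.79·0.6815 = 430.7 lb (target 430.7 lb)
  Na2O: 80.18·0.5874 + 68.79·0.1127 = 54.85 lb (target 54.85 lb)
The glass-mass cross-check: whole batch net of LOI = 500.0 lb (per-oxide target masses sum to 500.0 lb; the stated basis being 500.0 lb — deltas are rounding alone).
Summing the batch: Σ batch = 534.8 lb; LOI removed, Σ of batch·LOI: 34.79 lb; glass ÷ batch gives a yield of 93.50%.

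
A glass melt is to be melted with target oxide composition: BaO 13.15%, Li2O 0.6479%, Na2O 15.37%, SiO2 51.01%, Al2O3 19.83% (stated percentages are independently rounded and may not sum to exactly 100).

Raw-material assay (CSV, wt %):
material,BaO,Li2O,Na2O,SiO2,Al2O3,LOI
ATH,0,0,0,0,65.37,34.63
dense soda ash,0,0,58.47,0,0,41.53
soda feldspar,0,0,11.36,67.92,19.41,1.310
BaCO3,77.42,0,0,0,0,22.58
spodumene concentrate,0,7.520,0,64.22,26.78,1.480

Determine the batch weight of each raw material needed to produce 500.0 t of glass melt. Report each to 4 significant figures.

Batch per 500.0 t glass melt:
  ATH: 34.62 t
  dense soda ash: 66.39 t
  soda feldspar: 334.8 t
  BaCO3: 84.93 t
  spodumene concentrate: 43.08 t
Total batch = 563.8 t; LOI loss = 63.76 t; yield = 88.69%

All arithmetic holds full float precision at each step; in-progress results are shown rounded to 4 significant figures within the worked lines — a single rounding yields each reported number. The derived quantities (glass mass, LOI, the totals, the five compositions, the yield) are carried from the weighed amounts on 500.0 t of glass at exact precision as written in problem or answer.
Oxide-by-oxide targets in 500.0 t glass melt:
  BaO: 13.15% × 500.0 = 65.75 t
  Li2O: 0.6479% × 500.0 = 3.240 t
  Na2O: 15.37% × 500.0 = 76.85 t
  SiO2: 51.01% × 500.0 = 255.0 t
  Al2O3: 19.83% × 500.0 = 99.15 t
A balance pass over the oxides, working from each reported weight, relative to the basis at hand (sums match the target masses given rounding of the digits):
  BaO: 84.93·0.7742 = 65.75 t (target 65.75 t)
  Li2O: 43.08·0.07520 = 3.240 t (target 3.240 t)
  Na2O: 66.39·0.5847 + 334.8·0.1136 = 76.85 t (target 76.85 t)
  SiO2: 334.8·0.6792 + 43.08·0.6422 = 255.1 t (target 255.0 t)
  Al2O3: 34.62·0.6537 + 334.8·0.1941 + 43.08·0.2678 = 99.15 t (target 99.15 t)
Auditing the glass mass value: batch Σ − ignition loss = 500.1 t (per-oxide target masses sum to 500.0 t; with the basis standing at 500.0 t — differing by rounding only).
Batch grand total — Σ batch = 563.8 t; the LOI term Σ batch·LOI equals 63.76 t; yield = glass ÷ total batch = 88.69%.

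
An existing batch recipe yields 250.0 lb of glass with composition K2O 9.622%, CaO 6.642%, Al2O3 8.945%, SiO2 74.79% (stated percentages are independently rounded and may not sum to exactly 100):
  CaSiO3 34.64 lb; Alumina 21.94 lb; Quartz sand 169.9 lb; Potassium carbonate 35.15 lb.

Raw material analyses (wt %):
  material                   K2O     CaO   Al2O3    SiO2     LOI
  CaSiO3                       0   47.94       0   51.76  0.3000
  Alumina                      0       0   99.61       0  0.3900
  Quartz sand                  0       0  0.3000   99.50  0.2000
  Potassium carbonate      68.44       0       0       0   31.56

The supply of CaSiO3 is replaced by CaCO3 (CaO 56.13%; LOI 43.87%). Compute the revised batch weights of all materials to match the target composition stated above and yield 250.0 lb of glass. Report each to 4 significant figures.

Revised batch per 250.0 lb glass:
  CaCO3: 29.58 lb
  Alumina: 21.88 lb
  Quartz sand: 187.9 lb
  Potassium carbonate: 35.15 lb
Total batch = 274.5 lb; LOI loss = 24.53 lb

Rounding to 4 significant figures extends to every mid-chain value as printed — all arithmetic carries full float precision at each step; each reported figure carries a single rounding. Derived quantities are re-derived from the weighed amounts for 250.0 lb of glass in full float precision (the totals, net glass mass, the yield, ignition loss, four oxide percentages) as set out in the problem or the answer.
Target oxide masses per 250.0 lb glass:
  K2O: 9.622% × 250.0 = 24.06 lb
  CaO: 6.642% × 250.0 = 16.60 lb
  Al2O3: 8.945% × 250.0 = 22.36 lb
  SiO2: 74.79% × 250.0 = 187.0 lb
Checking each oxide sum using the reported weights, for the quoted basis mass (summed amounts equal target values exact up to rounding of places):
  K2O: 35.15·0.6844 = 24.06 lb (target 24.06 lb)
  CaO: 29.58·0.5613 = 16.60 lb (target 16.60 lb)
  Al2O3: 21.88·0.9961 + 187.9·0.003000 = 22.36 lb (target 22.36 lb)
  SiO2: 187.9·0.9950 = 187.0 lb (target 187.0 lb)
Auditing the glass mass value: total charge less LOI = 250.0 lb (the targets, summed, come to 250.0 lb; the stated basis being 250.0 lb — any gap is answer rounding).
Batch grand total — Σ batch = 274.5 lb; LOI loss = Σ batch·LOI = 24.53 lb; glass ÷ batch gives a yield of 91.06%.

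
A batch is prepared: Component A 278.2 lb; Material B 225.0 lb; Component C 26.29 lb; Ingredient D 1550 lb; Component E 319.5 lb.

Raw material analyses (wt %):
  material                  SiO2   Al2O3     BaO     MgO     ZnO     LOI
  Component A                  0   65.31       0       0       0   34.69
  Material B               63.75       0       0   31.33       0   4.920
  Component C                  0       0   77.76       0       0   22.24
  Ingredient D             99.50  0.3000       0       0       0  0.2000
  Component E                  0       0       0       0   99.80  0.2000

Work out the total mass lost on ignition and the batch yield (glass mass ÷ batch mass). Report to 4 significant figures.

LOI loss = 117.2 lb; glass = 2282 lb; yield = 95.12%

Intermediates are displayed (rounded to four significant digits) on the page; the working math maintains full precision at all times — exactly one rounding lands on each reported number; all derived quantities, including ignition loss, net glass mass, the yield, five oxide percentages, totals, are re-derived from the batch weights per 2282 lb of glass at full precision, precisely as stated by problem or answer.
Loss on ignition, line by line:
  Component A: 278.2 × 0.3469 = 96.51 lb
  Material B: 225.0 × 0.04920 = 11.07 lb
  Component C: 26.29 × 0.2224 = 5.847 lb
  Ingredient D: 1550 × 0.002000 = 3.100 lb
  Component E: 319.5 × 0.002000 = 0.6390 lb
Total LOI = 117.2 lb
Glass = batch − LOI = 2399 − 117.2 = 2282 lb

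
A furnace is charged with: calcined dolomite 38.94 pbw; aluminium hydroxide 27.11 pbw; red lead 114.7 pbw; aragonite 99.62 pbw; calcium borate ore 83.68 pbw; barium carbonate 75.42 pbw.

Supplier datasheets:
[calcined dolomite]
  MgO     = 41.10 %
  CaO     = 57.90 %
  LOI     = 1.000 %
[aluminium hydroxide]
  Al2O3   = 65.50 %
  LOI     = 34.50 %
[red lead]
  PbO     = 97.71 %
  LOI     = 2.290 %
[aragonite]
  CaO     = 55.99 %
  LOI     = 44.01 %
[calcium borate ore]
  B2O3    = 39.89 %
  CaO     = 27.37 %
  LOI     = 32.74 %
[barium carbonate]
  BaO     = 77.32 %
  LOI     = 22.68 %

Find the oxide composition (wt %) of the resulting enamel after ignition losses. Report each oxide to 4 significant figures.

All internal work maintains full precision through the solve — working values are displayed with 4-significant-figure rounding as written; every reported result is rounded once only — all derived quantities, which include net glass mass, totals, LOI, the six compositions, the yield, are computed at full float precision, as they appear in either problem or answer, starting from the weights on 338.8 pbw of glass.
Per-oxide mass from batch:
  B2O3: 83.68·0.3989 = 33.38 pbw
  MgO: 38.94·0.4110 = 16.00 pbw
  Al2O3: 27.11·0.6550 = 17.76 pbw
  PbO: 114.7·0.9771 = 112.1 pbw
  BaO: 75.42·0.7732 = 58.31 pbw
  CaO: 38.94·0.5790 + 99.62·0.5599 + 83.68·0.2737 = 101.2 pbw
LOI: 38.94·0.01000 + 27.11·0.3450 + 114.7·0.02290 + 99.62·0.4401 + 83.68·0.3274 + 75.42·0.2268 = 100.7 pbw
batch − LOI leaves glass = 439.5 − 100.7 = 338.8 pbw (= Σ oxide masses)
each wt % is 100 × oxide ÷ glass

Glass mass = 338.8 pbw (batch 439.5 − LOI 100.7).
Composition: B2O3 9.854%, MgO 4.724%, Al2O3 5.242%, PbO 33.08%, BaO 17.21%, CaO 29.88%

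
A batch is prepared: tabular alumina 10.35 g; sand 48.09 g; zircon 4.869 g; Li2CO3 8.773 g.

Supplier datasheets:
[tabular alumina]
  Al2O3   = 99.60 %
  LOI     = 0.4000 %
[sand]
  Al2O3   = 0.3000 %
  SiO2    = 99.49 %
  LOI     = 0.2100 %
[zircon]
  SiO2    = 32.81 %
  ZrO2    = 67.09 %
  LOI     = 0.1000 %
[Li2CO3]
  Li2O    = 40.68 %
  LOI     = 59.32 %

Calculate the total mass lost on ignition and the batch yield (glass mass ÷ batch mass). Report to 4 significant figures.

LOI loss = 5.351 g; glass = 66.73 g; yield = 92.58%

Each numeric step holds full float precision end to end. Working values appear (rounded to four significant digits) on the page; every reported result takes exactly one rounding — all derived quantities (the four compositions, yield, ignition loss, glass mass, the totals) are computed from the batch weights per 66.73 g of glass in full float precision as written in problem or answer.
Per-material ignition loss:
  tabular alumina: 10.35 × 0.004000 = 0.04140 g
  sand: 48.09 × 0.002100 = 0.1010 g
  zircon: 4.869 × 0.001000 = 0.004869 g
  Li2CO3: 8.773 × 0.5932 = 5.204 g
Total LOI = 5.351 g
Glass = batch − LOI = 72.08 − 5.351 = 66.73 g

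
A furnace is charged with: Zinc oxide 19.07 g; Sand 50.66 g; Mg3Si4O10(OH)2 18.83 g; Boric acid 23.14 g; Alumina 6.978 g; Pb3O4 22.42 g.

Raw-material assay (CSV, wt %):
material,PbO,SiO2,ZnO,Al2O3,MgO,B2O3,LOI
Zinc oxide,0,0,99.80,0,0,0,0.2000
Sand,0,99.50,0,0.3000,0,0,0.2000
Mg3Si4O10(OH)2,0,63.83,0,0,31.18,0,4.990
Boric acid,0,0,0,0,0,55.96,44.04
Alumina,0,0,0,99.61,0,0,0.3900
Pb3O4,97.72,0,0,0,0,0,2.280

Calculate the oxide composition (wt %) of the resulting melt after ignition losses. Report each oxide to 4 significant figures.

Each numeric step runs at full float precision in all steps; values along the way are displayed (rounded to 4 significant digits) as written. Each reported number receives exactly one rounding; derived quantities are computed from the weighed amounts for 129.3 g of glass at full float precision (yield, six oxide percentages, LOI, net glass mass, totals) as written in the problem or the answer.
Mass of each oxide from the mix:
  PbO: 22.42·0.9772 = 21.91 g
  SiO2: 50.66·0.9950 + 18.83·0.6383 = 62.43 g
  ZnO: 19.07·0.9980 = 19.03 g
  Al2O3: 50.66·0.003000 + 6.978·0.9961 = 7.103 g
  MgO: 18.83·0.3118 = 5.871 g
  B2O3: 23.14·0.5596 = 12.95 g
LOI: 19.07·0.002000 + 50.66·0.002000 + 18.83·0.04990 + 23.14·0.4404 + 6.978·0.003900 + 22.42·0.02280 = 11.81 g
Glass = total batch minus LOI = 141.1 − 11.81 = 129.3 g (= the summed oxide contributions)
oxide / glass × 100 gives the wt %

Glass mass = 129.3 g (batch 141.1 − LOI 11.81).
Composition: PbO 16.95%, SiO2 48.28%, ZnO 14.72%, Al2O3 5.494%, MgO 4.541%, B2O3 10.02%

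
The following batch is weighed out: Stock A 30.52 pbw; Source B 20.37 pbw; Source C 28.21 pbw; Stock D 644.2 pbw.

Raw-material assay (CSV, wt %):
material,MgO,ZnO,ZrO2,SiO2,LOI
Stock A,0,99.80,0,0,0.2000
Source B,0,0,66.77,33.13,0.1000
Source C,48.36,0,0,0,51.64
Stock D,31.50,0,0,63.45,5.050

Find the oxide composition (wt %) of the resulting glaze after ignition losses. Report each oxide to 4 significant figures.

Mid-chain values appear rounded to four significant figures in the printout — each numeric step holds full float precision in every operation; exactly one rounding goes into every reported figure; derived quantities are recomputed at full precision (yield, ignition loss, the four compositions, totals, net glass mass) from the batch weights on 676.1 pbw of glass, precisely as stated by the problem or the answer.
Mass of each oxide from the mix:
  MgO: 28.21·0.4836 + 644.2·0.3150 = 216.6 pbw
  ZnO: 30.52·0.9980 = 30.46 pbw
  ZrO2: 20.37·0.6677 = 13.60 pbw
  SiO2: 20.37·0.3313 + 644.2·0.6345 = 415.5 pbw
LOI: 30.52·0.002000 + 20.37·0.001000 + 28.21·0.5164 + 644.2·0.05050 = 47.18 pbw
Glass = total batch minus LOI = 723.3 − 47.18 = 676.1 pbw (the oxide masses sum to this)
percent by weight: oxide/glass ×100

Glass mass = 676.1 pbw (batch 723.3 − LOI 47.18).
Composition: MgO 32.03%, ZnO 4.505%, ZrO2 2.012%, SiO2 61.45%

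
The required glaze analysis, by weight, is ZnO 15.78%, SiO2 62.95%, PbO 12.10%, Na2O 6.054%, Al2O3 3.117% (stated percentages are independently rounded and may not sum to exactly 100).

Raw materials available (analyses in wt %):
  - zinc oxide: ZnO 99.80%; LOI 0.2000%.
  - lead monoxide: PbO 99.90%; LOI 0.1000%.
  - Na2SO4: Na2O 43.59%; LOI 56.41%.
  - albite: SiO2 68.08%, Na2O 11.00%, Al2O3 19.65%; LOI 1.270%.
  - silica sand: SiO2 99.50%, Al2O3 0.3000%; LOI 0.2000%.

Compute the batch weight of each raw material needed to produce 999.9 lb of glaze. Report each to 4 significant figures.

Batch per 999.9 lb glaze:
  zinc oxide: 158.1 lb
  lead monoxide: 121.1 lb
  Na2SO4: 100.9 lb
  albite: 150.5 lb
  silica sand: 529.6 lb
Total batch = 1060 lb; LOI loss = 60.33 lb; yield = 94.31%

Values along the way are printed (rounded to 4 significant figures) across the worked steps — all arithmetic holds full float precision from first step to last; every reported value undergoes a single rounding. All derived quantities, including the totals, net glass mass, the five compositions, ignition loss, yield, are carried from the weighed amounts for 999.9 lb of glass at exact precision as quoted within the question or the answer.
The oxide mass targets at 999.9 lb glaze:
  ZnO: 15.78% × 999.9 = 157.8 lb
  SiO2: 62.95% × 999.9 = 629.4 lb
  PbO: 12.10% × 999.9 = 121.0 lb
  Na2O: 6.054% × 999.9 = 60.53 lb
  Al2O3: 3.117% × 999.9 = 31.17 lb
Sums-versus-targets review using the reported weights, on the stated basis (every target is met by its sum within answer rounding):
  ZnO: 158.1·0.9980 = 157.8 lb (target 157.8 lb)
  SiO2: 150.5·0.6808 + 529.6·0.9950 = 629.4 lb (target 629.4 lb)
  PbO: 121.1·0.9990 = 121.0 lb (target 121.0 lb)
  Na2O: 100.9·0.4359 + 150.5·0.1100 = 60.54 lb (target 60.53 lb)
  Al2O3: 150.5·0.1965 + 529.6·0.003000 = 31.16 lb (target 31.17 lb)
Glass-mass closure: total batch − LOI = 999.9 lb (oxide target masses add up to 999.9 lb; against the stated basis, 999.9 lb — rounding explains the deltas).
Whole-batch sum: Σ batch = 1060 lb; Σ batch·LOI gives LOI loss = 60.33 lb; yield, glass over the total, = 94.31%.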